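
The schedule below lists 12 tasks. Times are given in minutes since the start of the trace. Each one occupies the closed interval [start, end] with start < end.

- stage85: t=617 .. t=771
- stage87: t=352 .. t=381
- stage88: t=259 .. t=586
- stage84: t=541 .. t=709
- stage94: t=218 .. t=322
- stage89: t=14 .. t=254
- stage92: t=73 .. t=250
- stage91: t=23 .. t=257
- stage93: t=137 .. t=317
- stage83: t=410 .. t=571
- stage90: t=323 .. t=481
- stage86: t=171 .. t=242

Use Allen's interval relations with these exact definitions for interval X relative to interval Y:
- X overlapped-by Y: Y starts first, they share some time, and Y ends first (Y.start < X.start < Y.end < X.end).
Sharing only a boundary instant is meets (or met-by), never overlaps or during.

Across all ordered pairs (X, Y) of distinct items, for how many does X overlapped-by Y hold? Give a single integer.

Checking all 132 ordered pairs for relation 'overlapped-by'; matching pairs in alphabetical order:
(stage83, stage90): stage83 overlapped-by stage90 ✓
(stage84, stage83): stage84 overlapped-by stage83 ✓
(stage84, stage88): stage84 overlapped-by stage88 ✓
(stage85, stage84): stage85 overlapped-by stage84 ✓
(stage88, stage93): stage88 overlapped-by stage93 ✓
(stage88, stage94): stage88 overlapped-by stage94 ✓
(stage91, stage89): stage91 overlapped-by stage89 ✓
(stage93, stage89): stage93 overlapped-by stage89 ✓
(stage93, stage91): stage93 overlapped-by stage91 ✓
(stage93, stage92): stage93 overlapped-by stage92 ✓
(stage94, stage86): stage94 overlapped-by stage86 ✓
(stage94, stage89): stage94 overlapped-by stage89 ✓
(stage94, stage91): stage94 overlapped-by stage91 ✓
(stage94, stage92): stage94 overlapped-by stage92 ✓
(stage94, stage93): stage94 overlapped-by stage93 ✓
Count: 15.

15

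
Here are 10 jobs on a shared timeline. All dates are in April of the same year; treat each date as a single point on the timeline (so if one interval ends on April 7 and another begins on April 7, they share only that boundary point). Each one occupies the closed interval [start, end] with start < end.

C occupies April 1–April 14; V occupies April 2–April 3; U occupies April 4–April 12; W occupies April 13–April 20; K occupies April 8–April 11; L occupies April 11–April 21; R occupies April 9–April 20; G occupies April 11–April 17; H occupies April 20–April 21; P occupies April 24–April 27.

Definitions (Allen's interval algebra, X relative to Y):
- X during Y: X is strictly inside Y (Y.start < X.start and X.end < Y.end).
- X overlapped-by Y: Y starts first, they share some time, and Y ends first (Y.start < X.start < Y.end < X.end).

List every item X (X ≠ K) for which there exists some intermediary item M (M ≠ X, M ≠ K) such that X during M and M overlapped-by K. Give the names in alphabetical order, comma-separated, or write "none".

Target K = [April 8, April 11].
Intermediaries M with M overlapped-by K: R.
Via R — items with X during R: G.
Union: G.

G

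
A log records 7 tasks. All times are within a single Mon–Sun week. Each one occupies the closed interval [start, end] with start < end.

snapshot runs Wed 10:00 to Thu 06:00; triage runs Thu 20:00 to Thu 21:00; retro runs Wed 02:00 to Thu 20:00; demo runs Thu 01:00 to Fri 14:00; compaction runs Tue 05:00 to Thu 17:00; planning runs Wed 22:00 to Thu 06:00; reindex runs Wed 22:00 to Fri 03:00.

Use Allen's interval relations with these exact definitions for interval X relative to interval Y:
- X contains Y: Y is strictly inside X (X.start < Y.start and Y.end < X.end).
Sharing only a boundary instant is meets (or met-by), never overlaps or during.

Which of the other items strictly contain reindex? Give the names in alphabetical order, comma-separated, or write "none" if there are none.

Target reindex = [Wed 22:00, Fri 03:00].
compaction [Tue 05:00, Thu 17:00] → overlaps → no.
demo [Thu 01:00, Fri 14:00] → overlapped-by → no.
planning [Wed 22:00, Thu 06:00] → starts → no.
retro [Wed 02:00, Thu 20:00] → overlaps → no.
snapshot [Wed 10:00, Thu 06:00] → overlaps → no.
triage [Thu 20:00, Thu 21:00] → during → no.
Result: none.

none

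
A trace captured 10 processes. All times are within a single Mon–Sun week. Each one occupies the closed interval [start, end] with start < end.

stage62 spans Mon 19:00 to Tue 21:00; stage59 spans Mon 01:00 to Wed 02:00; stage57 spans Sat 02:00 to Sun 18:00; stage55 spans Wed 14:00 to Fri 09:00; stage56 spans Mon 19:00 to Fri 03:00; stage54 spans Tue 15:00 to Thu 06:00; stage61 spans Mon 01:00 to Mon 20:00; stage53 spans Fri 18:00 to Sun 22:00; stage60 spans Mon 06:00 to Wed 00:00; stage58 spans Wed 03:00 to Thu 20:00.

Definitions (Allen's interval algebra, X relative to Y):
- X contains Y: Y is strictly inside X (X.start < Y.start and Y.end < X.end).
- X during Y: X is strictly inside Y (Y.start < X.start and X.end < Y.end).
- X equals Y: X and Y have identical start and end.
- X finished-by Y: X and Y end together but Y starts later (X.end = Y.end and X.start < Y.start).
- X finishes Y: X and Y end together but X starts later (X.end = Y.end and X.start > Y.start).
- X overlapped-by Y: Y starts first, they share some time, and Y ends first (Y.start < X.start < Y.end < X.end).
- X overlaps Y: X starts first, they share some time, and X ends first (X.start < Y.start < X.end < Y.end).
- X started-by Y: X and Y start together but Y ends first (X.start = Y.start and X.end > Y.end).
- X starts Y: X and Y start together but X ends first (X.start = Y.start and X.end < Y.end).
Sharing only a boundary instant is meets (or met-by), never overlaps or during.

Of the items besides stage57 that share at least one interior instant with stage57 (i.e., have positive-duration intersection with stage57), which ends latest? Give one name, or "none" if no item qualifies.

stage53

Target stage57 = [Sat 02:00, Sun 18:00].
stage53 [Fri 18:00, Sun 22:00] → contains → candidate.
stage54 [Tue 15:00, Thu 06:00] → before → excluded.
stage55 [Wed 14:00, Fri 09:00] → before → excluded.
stage56 [Mon 19:00, Fri 03:00] → before → excluded.
stage58 [Wed 03:00, Thu 20:00] → before → excluded.
stage59 [Mon 01:00, Wed 02:00] → before → excluded.
stage60 [Mon 06:00, Wed 00:00] → before → excluded.
stage61 [Mon 01:00, Mon 20:00] → before → excluded.
stage62 [Mon 19:00, Tue 21:00] → before → excluded.
Among candidates, latest end is Sun 22:00 → stage53.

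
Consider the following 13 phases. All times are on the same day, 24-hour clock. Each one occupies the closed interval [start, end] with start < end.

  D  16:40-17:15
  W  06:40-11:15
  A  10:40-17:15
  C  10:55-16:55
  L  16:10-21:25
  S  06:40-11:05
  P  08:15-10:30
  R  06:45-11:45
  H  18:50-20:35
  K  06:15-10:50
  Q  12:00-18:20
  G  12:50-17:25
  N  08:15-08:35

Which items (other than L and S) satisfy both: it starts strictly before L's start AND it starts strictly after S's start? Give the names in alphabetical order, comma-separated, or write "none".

A, C, G, N, P, Q, R

Conditions: its start is strictly before L's start (X.start < 16:10) AND its start is strictly after S's start (X.start > 06:40).
A: start 10:40 < 16:10? ✓; start 10:40 > 06:40? ✓ → yes.
C: start 10:55 < 16:10? ✓; start 10:55 > 06:40? ✓ → yes.
D: start 16:40 < 16:10? ✗; start 16:40 > 06:40? ✓ → no.
G: start 12:50 < 16:10? ✓; start 12:50 > 06:40? ✓ → yes.
H: start 18:50 < 16:10? ✗; start 18:50 > 06:40? ✓ → no.
K: start 06:15 < 16:10? ✓; start 06:15 > 06:40? ✗ → no.
N: start 08:15 < 16:10? ✓; start 08:15 > 06:40? ✓ → yes.
P: start 08:15 < 16:10? ✓; start 08:15 > 06:40? ✓ → yes.
Q: start 12:00 < 16:10? ✓; start 12:00 > 06:40? ✓ → yes.
R: start 06:45 < 16:10? ✓; start 06:45 > 06:40? ✓ → yes.
W: start 06:40 < 16:10? ✓; start 06:40 > 06:40? ✗ → no.
Result: A, C, G, N, P, Q, R.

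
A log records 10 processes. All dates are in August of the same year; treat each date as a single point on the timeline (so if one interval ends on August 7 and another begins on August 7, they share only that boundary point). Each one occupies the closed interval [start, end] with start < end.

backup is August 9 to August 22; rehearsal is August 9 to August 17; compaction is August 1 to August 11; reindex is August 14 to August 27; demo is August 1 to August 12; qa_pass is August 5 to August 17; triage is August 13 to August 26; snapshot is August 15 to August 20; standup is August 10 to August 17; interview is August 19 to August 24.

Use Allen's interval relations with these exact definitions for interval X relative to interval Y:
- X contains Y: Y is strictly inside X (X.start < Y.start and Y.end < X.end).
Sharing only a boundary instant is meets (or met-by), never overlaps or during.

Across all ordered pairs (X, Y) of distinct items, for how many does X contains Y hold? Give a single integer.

6

Checking all 90 ordered pairs for relation 'contains'; matching pairs in alphabetical order:
(backup, snapshot): backup contains snapshot ✓
(backup, standup): backup contains standup ✓
(reindex, interview): reindex contains interview ✓
(reindex, snapshot): reindex contains snapshot ✓
(triage, interview): triage contains interview ✓
(triage, snapshot): triage contains snapshot ✓
Count: 6.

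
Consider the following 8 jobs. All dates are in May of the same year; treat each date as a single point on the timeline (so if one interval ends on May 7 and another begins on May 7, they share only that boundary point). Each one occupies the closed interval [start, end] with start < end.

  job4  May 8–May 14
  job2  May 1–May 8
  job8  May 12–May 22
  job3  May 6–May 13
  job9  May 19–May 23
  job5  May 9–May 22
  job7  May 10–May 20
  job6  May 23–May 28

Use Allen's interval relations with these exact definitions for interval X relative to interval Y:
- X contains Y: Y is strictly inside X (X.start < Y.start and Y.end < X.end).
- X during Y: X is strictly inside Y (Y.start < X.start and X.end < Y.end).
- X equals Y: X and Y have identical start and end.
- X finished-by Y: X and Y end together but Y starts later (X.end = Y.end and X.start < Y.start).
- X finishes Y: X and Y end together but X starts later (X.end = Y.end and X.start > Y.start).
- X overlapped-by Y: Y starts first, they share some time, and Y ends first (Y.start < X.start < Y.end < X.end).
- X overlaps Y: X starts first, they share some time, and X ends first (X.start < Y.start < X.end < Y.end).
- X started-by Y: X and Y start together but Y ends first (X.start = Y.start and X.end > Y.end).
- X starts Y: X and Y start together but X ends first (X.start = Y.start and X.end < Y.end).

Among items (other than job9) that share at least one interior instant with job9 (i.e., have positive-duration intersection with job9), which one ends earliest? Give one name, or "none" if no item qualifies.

Target job9 = [May 19, May 23].
job2 [May 1, May 8] → before → excluded.
job3 [May 6, May 13] → before → excluded.
job4 [May 8, May 14] → before → excluded.
job5 [May 9, May 22] → overlaps → candidate.
job6 [May 23, May 28] → met-by → excluded.
job7 [May 10, May 20] → overlaps → candidate.
job8 [May 12, May 22] → overlaps → candidate.
Among candidates, earliest end is May 20 → job7.

job7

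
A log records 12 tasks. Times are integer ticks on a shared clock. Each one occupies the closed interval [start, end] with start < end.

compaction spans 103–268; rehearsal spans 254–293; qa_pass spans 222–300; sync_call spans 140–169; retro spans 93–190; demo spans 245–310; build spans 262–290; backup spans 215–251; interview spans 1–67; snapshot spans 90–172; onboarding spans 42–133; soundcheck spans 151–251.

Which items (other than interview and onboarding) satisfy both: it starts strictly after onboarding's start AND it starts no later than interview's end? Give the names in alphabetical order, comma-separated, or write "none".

Conditions: its start is strictly after onboarding's start (X.start > 42) AND its start is no later than interview's end (X.start <= 67).
backup: start 215 > 42? ✓; start 215 <= 67? ✗ → no.
build: start 262 > 42? ✓; start 262 <= 67? ✗ → no.
compaction: start 103 > 42? ✓; start 103 <= 67? ✗ → no.
demo: start 245 > 42? ✓; start 245 <= 67? ✗ → no.
qa_pass: start 222 > 42? ✓; start 222 <= 67? ✗ → no.
rehearsal: start 254 > 42? ✓; start 254 <= 67? ✗ → no.
retro: start 93 > 42? ✓; start 93 <= 67? ✗ → no.
snapshot: start 90 > 42? ✓; start 90 <= 67? ✗ → no.
soundcheck: start 151 > 42? ✓; start 151 <= 67? ✗ → no.
sync_call: start 140 > 42? ✓; start 140 <= 67? ✗ → no.
Result: none.

none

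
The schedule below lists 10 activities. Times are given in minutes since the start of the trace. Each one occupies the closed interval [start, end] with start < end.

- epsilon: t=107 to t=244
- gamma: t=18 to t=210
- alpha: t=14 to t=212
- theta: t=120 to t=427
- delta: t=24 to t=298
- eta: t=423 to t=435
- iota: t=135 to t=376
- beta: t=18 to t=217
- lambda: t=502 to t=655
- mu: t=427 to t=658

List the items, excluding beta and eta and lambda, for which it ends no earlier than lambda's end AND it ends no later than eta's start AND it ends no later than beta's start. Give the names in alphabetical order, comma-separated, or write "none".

Conditions: its end is no earlier than lambda's end (X.end >= t=655) AND its end is no later than eta's start (X.end <= t=423) AND its end is no later than beta's start (X.end <= t=18).
alpha: end t=212 >= t=655? ✗; end t=212 <= t=423? ✓; end t=212 <= t=18? ✗ → no.
delta: end t=298 >= t=655? ✗; end t=298 <= t=423? ✓; end t=298 <= t=18? ✗ → no.
epsilon: end t=244 >= t=655? ✗; end t=244 <= t=423? ✓; end t=244 <= t=18? ✗ → no.
gamma: end t=210 >= t=655? ✗; end t=210 <= t=423? ✓; end t=210 <= t=18? ✗ → no.
iota: end t=376 >= t=655? ✗; end t=376 <= t=423? ✓; end t=376 <= t=18? ✗ → no.
mu: end t=658 >= t=655? ✓; end t=658 <= t=423? ✗; end t=658 <= t=18? ✗ → no.
theta: end t=427 >= t=655? ✗; end t=427 <= t=423? ✗; end t=427 <= t=18? ✗ → no.
Result: none.

none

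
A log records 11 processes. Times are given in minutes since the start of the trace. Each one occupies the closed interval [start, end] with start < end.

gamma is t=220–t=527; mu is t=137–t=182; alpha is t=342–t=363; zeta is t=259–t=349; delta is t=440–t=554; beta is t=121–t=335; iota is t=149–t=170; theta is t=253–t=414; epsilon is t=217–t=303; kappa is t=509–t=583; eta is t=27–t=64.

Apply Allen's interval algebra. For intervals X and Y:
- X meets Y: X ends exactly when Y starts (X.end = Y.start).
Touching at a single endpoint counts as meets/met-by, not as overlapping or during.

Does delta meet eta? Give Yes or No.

No

delta = [t=440, t=554], eta = [t=27, t=64].
Actual relation of delta to eta: after.
Asked whether 'meets' holds → No.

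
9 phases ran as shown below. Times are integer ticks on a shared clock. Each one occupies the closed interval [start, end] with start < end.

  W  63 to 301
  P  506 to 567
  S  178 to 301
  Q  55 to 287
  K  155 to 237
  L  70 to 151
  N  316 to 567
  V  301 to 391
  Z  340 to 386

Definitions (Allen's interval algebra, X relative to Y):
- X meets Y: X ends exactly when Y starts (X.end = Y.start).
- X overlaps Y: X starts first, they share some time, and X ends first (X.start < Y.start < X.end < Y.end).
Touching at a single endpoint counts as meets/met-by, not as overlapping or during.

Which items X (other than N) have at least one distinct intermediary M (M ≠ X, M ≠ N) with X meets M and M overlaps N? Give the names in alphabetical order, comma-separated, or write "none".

Target N = [316, 567].
Intermediaries M with M overlaps N: V.
Via V — items with X meets V: S, W.
Union: S, W.

S, W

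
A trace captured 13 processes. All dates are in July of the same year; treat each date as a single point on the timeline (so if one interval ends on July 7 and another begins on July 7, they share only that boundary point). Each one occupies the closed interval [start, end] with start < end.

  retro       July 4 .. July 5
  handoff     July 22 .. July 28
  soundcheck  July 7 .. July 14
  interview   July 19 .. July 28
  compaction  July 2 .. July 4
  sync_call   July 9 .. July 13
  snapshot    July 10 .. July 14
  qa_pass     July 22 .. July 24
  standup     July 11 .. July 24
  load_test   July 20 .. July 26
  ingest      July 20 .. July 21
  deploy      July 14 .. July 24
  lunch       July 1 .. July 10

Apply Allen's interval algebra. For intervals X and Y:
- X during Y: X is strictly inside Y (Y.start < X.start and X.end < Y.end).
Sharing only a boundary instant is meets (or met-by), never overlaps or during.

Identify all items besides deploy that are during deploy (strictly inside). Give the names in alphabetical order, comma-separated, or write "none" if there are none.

Target deploy = [July 14, July 24].
compaction [July 2, July 4] → before → no.
handoff [July 22, July 28] → overlapped-by → no.
ingest [July 20, July 21] → during → yes.
interview [July 19, July 28] → overlapped-by → no.
load_test [July 20, July 26] → overlapped-by → no.
lunch [July 1, July 10] → before → no.
qa_pass [July 22, July 24] → finishes → no.
retro [July 4, July 5] → before → no.
snapshot [July 10, July 14] → meets → no.
soundcheck [July 7, July 14] → meets → no.
standup [July 11, July 24] → finished-by → no.
sync_call [July 9, July 13] → before → no.
Result: ingest.

ingest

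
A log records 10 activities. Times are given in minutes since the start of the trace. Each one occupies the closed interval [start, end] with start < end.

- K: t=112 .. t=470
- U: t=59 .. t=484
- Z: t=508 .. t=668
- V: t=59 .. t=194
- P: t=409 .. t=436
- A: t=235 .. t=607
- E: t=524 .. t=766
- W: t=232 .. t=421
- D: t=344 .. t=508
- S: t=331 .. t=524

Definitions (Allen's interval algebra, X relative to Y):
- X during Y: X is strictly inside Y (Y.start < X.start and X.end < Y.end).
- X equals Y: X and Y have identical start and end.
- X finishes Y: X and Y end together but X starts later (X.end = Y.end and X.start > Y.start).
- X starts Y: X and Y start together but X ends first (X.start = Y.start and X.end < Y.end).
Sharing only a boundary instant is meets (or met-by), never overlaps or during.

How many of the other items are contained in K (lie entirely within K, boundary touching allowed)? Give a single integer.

Target K = [t=112, t=470].
A [t=235, t=607] → overlapped-by → no.
D [t=344, t=508] → overlapped-by → no.
E [t=524, t=766] → after → no.
P [t=409, t=436] → during → counts.
S [t=331, t=524] → overlapped-by → no.
U [t=59, t=484] → contains → no.
V [t=59, t=194] → overlaps → no.
W [t=232, t=421] → during → counts.
Z [t=508, t=668] → after → no.
Total: 2.

2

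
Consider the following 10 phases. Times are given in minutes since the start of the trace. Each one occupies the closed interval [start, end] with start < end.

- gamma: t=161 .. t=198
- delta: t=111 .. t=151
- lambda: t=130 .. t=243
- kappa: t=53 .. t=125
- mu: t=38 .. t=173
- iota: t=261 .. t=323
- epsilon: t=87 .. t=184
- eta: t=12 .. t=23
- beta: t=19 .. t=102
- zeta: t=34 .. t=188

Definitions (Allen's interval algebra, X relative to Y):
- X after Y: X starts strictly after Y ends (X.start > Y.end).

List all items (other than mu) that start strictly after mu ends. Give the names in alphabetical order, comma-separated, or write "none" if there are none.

iota

Target mu = [t=38, t=173].
beta [t=19, t=102] → overlaps → no.
delta [t=111, t=151] → during → no.
epsilon [t=87, t=184] → overlapped-by → no.
eta [t=12, t=23] → before → no.
gamma [t=161, t=198] → overlapped-by → no.
iota [t=261, t=323] → after → yes.
kappa [t=53, t=125] → during → no.
lambda [t=130, t=243] → overlapped-by → no.
zeta [t=34, t=188] → contains → no.
Result: iota.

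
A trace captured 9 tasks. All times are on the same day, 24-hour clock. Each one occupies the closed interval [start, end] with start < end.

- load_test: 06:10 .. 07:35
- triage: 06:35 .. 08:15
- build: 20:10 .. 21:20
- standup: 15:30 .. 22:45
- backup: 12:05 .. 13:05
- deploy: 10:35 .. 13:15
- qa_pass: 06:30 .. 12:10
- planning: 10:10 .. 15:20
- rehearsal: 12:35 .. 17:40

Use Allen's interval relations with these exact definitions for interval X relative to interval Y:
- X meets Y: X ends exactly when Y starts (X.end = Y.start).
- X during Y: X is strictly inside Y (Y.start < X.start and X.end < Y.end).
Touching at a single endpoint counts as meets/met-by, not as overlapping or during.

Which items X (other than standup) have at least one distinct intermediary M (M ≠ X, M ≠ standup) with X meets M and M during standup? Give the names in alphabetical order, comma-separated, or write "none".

none

Target standup = [15:30, 22:45].
Intermediaries M with M during standup: build.
Via build — items with X meets build: none.
Union: none.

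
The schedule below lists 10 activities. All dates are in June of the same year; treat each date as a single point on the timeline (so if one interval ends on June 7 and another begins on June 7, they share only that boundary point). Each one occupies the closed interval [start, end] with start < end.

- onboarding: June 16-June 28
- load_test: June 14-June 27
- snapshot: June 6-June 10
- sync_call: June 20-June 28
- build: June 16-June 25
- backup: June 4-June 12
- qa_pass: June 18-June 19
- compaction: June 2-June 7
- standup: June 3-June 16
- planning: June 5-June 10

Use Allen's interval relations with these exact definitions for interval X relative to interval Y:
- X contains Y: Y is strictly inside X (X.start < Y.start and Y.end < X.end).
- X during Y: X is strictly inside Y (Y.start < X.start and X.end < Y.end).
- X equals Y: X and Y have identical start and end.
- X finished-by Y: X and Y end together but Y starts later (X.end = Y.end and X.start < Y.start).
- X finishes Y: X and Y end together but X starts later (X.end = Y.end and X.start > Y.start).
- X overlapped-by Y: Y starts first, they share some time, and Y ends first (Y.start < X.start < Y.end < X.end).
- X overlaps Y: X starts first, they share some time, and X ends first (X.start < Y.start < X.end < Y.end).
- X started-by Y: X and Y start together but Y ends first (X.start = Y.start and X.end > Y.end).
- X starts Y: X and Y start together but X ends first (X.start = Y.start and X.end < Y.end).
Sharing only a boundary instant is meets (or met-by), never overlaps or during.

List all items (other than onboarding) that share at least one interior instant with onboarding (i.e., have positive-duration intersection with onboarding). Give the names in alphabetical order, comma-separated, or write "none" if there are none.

Target onboarding = [June 16, June 28].
backup [June 4, June 12] → before → no.
build [June 16, June 25] → starts → yes.
compaction [June 2, June 7] → before → no.
load_test [June 14, June 27] → overlaps → yes.
planning [June 5, June 10] → before → no.
qa_pass [June 18, June 19] → during → yes.
snapshot [June 6, June 10] → before → no.
standup [June 3, June 16] → meets → no.
sync_call [June 20, June 28] → finishes → yes.
Result: build, load_test, qa_pass, sync_call.

build, load_test, qa_pass, sync_call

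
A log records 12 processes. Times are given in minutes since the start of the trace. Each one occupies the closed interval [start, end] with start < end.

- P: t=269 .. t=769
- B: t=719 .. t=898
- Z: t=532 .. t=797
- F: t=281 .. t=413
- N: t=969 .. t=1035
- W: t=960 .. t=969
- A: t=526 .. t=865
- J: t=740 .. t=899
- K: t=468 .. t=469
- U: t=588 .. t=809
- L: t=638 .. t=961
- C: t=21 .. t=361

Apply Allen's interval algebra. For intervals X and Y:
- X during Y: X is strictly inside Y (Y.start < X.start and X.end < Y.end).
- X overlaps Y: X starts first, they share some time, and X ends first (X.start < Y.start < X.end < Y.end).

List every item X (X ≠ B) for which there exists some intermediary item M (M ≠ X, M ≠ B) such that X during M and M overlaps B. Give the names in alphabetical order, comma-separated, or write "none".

Target B = [t=719, t=898].
Intermediaries M with M overlaps B: A, P, U, Z.
Via A — items with X during A: U, Z.
Via P — items with X during P: F, K.
Via U — items with X during U: none.
Via Z — items with X during Z: none.
Union: F, K, U, Z.

F, K, U, Z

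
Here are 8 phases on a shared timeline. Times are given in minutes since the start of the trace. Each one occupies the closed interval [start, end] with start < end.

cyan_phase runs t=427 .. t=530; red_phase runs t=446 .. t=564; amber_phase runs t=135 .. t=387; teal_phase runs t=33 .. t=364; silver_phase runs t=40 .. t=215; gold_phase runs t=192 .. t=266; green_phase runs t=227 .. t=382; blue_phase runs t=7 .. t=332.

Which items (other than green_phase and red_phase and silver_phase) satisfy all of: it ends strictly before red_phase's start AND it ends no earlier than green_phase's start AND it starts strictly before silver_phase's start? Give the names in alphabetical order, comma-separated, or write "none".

blue_phase, teal_phase

Conditions: its end is strictly before red_phase's start (X.end < t=446) AND its end is no earlier than green_phase's start (X.end >= t=227) AND its start is strictly before silver_phase's start (X.start < t=40).
amber_phase: end t=387 < t=446? ✓; end t=387 >= t=227? ✓; start t=135 < t=40? ✗ → no.
blue_phase: end t=332 < t=446? ✓; end t=332 >= t=227? ✓; start t=7 < t=40? ✓ → yes.
cyan_phase: end t=530 < t=446? ✗; end t=530 >= t=227? ✓; start t=427 < t=40? ✗ → no.
gold_phase: end t=266 < t=446? ✓; end t=266 >= t=227? ✓; start t=192 < t=40? ✗ → no.
teal_phase: end t=364 < t=446? ✓; end t=364 >= t=227? ✓; start t=33 < t=40? ✓ → yes.
Result: blue_phase, teal_phase.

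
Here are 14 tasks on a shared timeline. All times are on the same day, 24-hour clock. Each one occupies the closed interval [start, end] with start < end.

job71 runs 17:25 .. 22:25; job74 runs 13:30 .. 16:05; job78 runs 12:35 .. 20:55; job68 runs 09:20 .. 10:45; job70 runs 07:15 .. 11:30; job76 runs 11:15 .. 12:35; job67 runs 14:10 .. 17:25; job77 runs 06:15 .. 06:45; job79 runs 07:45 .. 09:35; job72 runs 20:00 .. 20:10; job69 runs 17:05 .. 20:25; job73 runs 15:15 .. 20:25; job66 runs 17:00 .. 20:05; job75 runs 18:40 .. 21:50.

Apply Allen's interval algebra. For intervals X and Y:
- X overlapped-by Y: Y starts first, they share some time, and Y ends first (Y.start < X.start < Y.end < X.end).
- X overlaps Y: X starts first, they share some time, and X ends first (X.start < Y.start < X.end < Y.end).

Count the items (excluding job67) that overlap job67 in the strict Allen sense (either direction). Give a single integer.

Target job67 = [14:10, 17:25].
job66 [17:00, 20:05] → overlapped-by → counts.
job68 [09:20, 10:45] → before → no.
job69 [17:05, 20:25] → overlapped-by → counts.
job70 [07:15, 11:30] → before → no.
job71 [17:25, 22:25] → met-by → no.
job72 [20:00, 20:10] → after → no.
job73 [15:15, 20:25] → overlapped-by → counts.
job74 [13:30, 16:05] → overlaps → counts.
job75 [18:40, 21:50] → after → no.
job76 [11:15, 12:35] → before → no.
job77 [06:15, 06:45] → before → no.
job78 [12:35, 20:55] → contains → no.
job79 [07:45, 09:35] → before → no.
Total: 4.

4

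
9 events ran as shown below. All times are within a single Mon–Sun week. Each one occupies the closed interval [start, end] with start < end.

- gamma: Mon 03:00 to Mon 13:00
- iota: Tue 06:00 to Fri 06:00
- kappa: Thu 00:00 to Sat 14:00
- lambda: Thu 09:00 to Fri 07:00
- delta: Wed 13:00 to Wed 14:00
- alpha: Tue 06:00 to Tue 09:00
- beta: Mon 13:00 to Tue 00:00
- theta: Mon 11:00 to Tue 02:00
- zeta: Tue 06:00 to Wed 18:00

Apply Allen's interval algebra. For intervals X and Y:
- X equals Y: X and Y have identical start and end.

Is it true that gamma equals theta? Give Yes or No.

No

gamma = [Mon 03:00, Mon 13:00], theta = [Mon 11:00, Tue 02:00].
Actual relation of gamma to theta: overlaps.
Asked whether 'equals' holds → No.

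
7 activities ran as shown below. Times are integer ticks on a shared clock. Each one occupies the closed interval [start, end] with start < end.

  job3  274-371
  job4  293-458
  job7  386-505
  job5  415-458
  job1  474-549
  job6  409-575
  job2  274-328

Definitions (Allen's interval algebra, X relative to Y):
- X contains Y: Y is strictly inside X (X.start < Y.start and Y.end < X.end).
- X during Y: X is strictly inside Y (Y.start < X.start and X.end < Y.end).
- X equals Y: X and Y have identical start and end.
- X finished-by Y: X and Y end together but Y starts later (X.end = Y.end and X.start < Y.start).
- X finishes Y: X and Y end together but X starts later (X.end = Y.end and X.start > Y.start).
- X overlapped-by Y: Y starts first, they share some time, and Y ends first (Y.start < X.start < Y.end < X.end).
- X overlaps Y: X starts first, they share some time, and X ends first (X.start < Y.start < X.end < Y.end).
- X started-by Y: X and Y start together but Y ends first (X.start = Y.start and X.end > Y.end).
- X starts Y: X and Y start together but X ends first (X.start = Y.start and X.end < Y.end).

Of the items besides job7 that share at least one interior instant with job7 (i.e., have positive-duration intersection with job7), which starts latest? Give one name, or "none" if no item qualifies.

job1

Target job7 = [386, 505].
job1 [474, 549] → overlapped-by → candidate.
job2 [274, 328] → before → excluded.
job3 [274, 371] → before → excluded.
job4 [293, 458] → overlaps → candidate.
job5 [415, 458] → during → candidate.
job6 [409, 575] → overlapped-by → candidate.
Among candidates, latest start is 474 → job1.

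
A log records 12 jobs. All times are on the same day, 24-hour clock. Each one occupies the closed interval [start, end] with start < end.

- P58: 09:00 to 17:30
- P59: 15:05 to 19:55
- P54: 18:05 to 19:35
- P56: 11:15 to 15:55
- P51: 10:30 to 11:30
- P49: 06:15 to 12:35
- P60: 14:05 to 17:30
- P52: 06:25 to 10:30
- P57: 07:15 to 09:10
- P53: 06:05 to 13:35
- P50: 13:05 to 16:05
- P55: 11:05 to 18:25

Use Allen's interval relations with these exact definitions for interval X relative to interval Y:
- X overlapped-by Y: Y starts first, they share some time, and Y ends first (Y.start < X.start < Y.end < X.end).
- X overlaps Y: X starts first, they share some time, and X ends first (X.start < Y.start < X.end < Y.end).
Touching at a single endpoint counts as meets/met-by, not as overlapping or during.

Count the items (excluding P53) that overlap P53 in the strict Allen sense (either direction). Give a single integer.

Target P53 = [06:05, 13:35].
P49 [06:15, 12:35] → during → no.
P50 [13:05, 16:05] → overlapped-by → counts.
P51 [10:30, 11:30] → during → no.
P52 [06:25, 10:30] → during → no.
P54 [18:05, 19:35] → after → no.
P55 [11:05, 18:25] → overlapped-by → counts.
P56 [11:15, 15:55] → overlapped-by → counts.
P57 [07:15, 09:10] → during → no.
P58 [09:00, 17:30] → overlapped-by → counts.
P59 [15:05, 19:55] → after → no.
P60 [14:05, 17:30] → after → no.
Total: 4.

4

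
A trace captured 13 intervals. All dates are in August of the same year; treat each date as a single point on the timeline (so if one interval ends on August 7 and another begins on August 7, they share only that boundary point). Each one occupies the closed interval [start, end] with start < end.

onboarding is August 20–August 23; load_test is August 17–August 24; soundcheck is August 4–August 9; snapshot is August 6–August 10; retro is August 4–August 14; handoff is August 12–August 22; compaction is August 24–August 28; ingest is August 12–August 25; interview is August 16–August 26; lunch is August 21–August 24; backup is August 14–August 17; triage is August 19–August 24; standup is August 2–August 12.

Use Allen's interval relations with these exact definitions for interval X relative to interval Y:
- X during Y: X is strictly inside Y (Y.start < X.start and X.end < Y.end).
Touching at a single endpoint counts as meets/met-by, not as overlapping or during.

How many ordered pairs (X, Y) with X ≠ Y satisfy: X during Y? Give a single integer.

Checking all 156 ordered pairs for relation 'during'; matching pairs in alphabetical order:
(backup, handoff): backup during handoff ✓
(backup, ingest): backup during ingest ✓
(load_test, ingest): load_test during ingest ✓
(load_test, interview): load_test during interview ✓
(lunch, ingest): lunch during ingest ✓
(lunch, interview): lunch during interview ✓
(onboarding, ingest): onboarding during ingest ✓
(onboarding, interview): onboarding during interview ✓
(onboarding, load_test): onboarding during load_test ✓
(onboarding, triage): onboarding during triage ✓
(snapshot, retro): snapshot during retro ✓
(snapshot, standup): snapshot during standup ✓
(soundcheck, standup): soundcheck during standup ✓
(triage, ingest): triage during ingest ✓
(triage, interview): triage during interview ✓
Count: 15.

15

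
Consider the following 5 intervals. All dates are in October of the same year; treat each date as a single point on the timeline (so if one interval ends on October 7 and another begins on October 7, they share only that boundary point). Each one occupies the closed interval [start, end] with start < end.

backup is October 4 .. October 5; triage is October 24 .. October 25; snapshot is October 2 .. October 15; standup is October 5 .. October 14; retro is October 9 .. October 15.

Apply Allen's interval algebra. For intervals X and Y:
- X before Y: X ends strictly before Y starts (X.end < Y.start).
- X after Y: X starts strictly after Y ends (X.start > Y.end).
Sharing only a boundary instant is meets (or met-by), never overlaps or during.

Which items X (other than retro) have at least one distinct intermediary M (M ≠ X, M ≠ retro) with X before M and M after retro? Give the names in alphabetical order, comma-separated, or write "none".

backup, snapshot, standup

Target retro = [October 9, October 15].
Intermediaries M with M after retro: triage.
Via triage — items with X before triage: backup, snapshot, standup.
Union: backup, snapshot, standup.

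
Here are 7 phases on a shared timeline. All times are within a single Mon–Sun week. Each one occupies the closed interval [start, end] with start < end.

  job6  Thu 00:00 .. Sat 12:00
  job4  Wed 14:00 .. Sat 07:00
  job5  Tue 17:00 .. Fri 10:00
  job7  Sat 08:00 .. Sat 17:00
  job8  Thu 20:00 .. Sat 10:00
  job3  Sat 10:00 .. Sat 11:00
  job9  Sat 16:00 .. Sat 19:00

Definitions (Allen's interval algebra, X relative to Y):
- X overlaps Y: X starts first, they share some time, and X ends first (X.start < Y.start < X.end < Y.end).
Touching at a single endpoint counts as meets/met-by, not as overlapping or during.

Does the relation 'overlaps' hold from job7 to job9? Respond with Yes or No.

job7 = [Sat 08:00, Sat 17:00], job9 = [Sat 16:00, Sat 19:00].
Actual relation of job7 to job9: overlaps.
Asked whether 'overlaps' holds → Yes.

Yes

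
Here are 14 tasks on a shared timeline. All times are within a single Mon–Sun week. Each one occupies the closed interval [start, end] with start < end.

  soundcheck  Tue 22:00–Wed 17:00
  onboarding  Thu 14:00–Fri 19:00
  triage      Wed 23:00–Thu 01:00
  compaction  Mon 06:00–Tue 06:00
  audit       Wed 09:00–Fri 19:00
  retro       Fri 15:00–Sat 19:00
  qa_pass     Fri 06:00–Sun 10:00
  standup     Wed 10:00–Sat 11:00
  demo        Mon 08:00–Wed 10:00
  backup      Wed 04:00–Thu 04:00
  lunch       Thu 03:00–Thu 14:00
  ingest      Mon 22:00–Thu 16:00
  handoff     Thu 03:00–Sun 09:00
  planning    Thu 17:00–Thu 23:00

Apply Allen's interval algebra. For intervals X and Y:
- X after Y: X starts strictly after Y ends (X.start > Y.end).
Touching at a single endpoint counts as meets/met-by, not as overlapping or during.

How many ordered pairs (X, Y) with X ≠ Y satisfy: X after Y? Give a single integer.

43

Checking all 182 ordered pairs for relation 'after'; matching pairs in alphabetical order:
(audit, compaction): audit after compaction ✓
(backup, compaction): backup after compaction ✓
(handoff, compaction): handoff after compaction ✓
(handoff, demo): handoff after demo ✓
(handoff, soundcheck): handoff after soundcheck ✓
(handoff, triage): handoff after triage ✓
(lunch, compaction): lunch after compaction ✓
(lunch, demo): lunch after demo ✓
(lunch, soundcheck): lunch after soundcheck ✓
(lunch, triage): lunch after triage ✓
(onboarding, backup): onboarding after backup ✓
(onboarding, compaction): onboarding after compaction ✓
(onboarding, demo): onboarding after demo ✓
(onboarding, soundcheck): onboarding after soundcheck ✓
(onboarding, triage): onboarding after triage ✓
(planning, backup): planning after backup ✓
(planning, compaction): planning after compaction ✓
(planning, demo): planning after demo ✓
(planning, ingest): planning after ingest ✓
(planning, lunch): planning after lunch ✓
(planning, soundcheck): planning after soundcheck ✓
(planning, triage): planning after triage ✓
(qa_pass, backup): qa_pass after backup ✓
(qa_pass, compaction): qa_pass after compaction ✓
... plus 19 further pairs not listed.
Count: 43.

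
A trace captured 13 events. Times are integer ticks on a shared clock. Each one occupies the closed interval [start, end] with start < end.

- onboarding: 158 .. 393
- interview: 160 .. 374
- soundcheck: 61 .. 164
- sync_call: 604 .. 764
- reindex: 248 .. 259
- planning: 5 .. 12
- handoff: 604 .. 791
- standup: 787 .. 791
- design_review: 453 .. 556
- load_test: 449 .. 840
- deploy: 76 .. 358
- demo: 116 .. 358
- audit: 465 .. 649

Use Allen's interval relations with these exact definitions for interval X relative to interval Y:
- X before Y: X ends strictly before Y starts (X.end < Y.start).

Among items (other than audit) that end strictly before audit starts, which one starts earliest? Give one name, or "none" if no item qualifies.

planning

Target audit = [465, 649].
demo [116, 358] → before → candidate.
deploy [76, 358] → before → candidate.
design_review [453, 556] → overlaps → excluded.
handoff [604, 791] → overlapped-by → excluded.
interview [160, 374] → before → candidate.
load_test [449, 840] → contains → excluded.
onboarding [158, 393] → before → candidate.
planning [5, 12] → before → candidate.
reindex [248, 259] → before → candidate.
soundcheck [61, 164] → before → candidate.
standup [787, 791] → after → excluded.
sync_call [604, 764] → overlapped-by → excluded.
Among candidates, earliest start is 5 → planning.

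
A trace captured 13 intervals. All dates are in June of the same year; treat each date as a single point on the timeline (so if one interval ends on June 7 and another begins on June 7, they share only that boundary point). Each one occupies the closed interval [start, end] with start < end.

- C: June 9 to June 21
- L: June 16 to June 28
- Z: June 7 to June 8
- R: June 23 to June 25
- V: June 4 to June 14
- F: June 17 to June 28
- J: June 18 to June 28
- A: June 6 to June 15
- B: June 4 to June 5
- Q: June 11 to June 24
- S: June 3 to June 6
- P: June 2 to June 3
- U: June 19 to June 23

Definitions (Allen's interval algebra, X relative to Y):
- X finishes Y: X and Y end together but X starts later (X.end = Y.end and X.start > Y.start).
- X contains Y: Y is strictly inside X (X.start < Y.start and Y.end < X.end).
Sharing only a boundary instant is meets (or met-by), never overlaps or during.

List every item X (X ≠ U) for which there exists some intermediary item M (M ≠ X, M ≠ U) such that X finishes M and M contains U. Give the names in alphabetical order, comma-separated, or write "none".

Target U = [June 19, June 23].
Intermediaries M with M contains U: F, J, L, Q.
Via F — items with X finishes F: J.
Via J — items with X finishes J: none.
Via L — items with X finishes L: F, J.
Via Q — items with X finishes Q: none.
Union: F, J.

F, J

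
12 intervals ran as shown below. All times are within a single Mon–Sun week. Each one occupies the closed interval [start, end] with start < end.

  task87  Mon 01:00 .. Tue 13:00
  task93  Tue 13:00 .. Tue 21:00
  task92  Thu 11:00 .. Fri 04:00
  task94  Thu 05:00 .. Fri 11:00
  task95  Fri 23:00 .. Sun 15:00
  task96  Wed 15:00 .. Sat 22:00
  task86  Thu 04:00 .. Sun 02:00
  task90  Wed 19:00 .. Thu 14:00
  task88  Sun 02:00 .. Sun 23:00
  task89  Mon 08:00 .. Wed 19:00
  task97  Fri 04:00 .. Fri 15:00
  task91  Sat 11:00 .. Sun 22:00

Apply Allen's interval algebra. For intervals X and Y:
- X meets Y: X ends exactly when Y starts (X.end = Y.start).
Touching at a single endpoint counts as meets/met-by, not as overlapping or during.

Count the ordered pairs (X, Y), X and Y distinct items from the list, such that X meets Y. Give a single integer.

4

Checking all 132 ordered pairs for relation 'meets'; matching pairs in alphabetical order:
(task86, task88): task86 meets task88 ✓
(task87, task93): task87 meets task93 ✓
(task89, task90): task89 meets task90 ✓
(task92, task97): task92 meets task97 ✓
Count: 4.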